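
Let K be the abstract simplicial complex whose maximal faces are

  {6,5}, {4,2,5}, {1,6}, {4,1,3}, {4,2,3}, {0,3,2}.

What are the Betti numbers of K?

K has 7 vertices, 11 edges, 4 triangles.
rank ∂_0 = 0, rank ∂_1 = 6 ⇒ b_0 = 7 − 0 − 6 = 1; all invariant factors of ∂_1 are 1 so no torsion. So H_0 = Z.
rank ∂_1 = 6, rank ∂_2 = 4 ⇒ b_1 = 11 − 6 − 4 = 1; all invariant factors of ∂_2 are 1 so no torsion. So H_1 = Z.
rank ∂_2 = 4, rank ∂_3 = 0 ⇒ b_2 = 4 − 4 − 0 = 0. So H_2 = 0.

b_0 = 1, b_1 = 1, b_2 = 0.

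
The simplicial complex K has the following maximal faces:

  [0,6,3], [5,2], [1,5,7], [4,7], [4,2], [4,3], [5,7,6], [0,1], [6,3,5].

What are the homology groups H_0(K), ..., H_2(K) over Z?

H_0 ≅ Z,  H_1 ≅ Z^3,  H_2 = 0.

Fix the vertex order 0 < 1 < 2 < 3 < 4 < 5 < 6 < 7 and write every simplex with vertices in increasing order. Then dim K = 2 and the simplices of K are:

  0-simplices (8): [0], [1], [2], [3], [4], [5], [6], [7]
  1-simplices (14): [0,1], [0,3], [0,6], [1,5], [1,7], [2,4], [2,5], [3,4], [3,5], [3,6], [4,7], [5,6], [5,7], [6,7]
  2-simplices (4): [0,3,6], [1,5,7], [3,5,6], [5,6,7]

giving chain groups C_0 ≅ Z^8, C_1 ≅ Z^14, C_2 ≅ Z^4.

Boundary ∂_1: C_1 → C_0 is given by ∂[p,q] = [q] − [p]. For instance
  ∂[3,6] = [6] − [3].
This gives a 8×14 integer matrix of rank 7; reducing to Smith normal form yields diagonal entries (1,1,1,1,1,1,1).

Boundary ∂_2: C_2 → C_1 acts by ∂[p,q,r] = [q,r] − [p,r] + [p,q]. For instance
  ∂[1,5,7] = [5,7] − [1,7] + [1,5],
  ∂[3,5,6] = [5,6] − [3,6] + [3,5].
The 14×4 boundary matrix has rank 4 and Smith normal form diag(1,1,1,1).

Reading off H_k = ker ∂_k / im ∂_{k+1}:

  H_0: rank C_0 − rank ∂_1 = 8 − 7 = 1, and the invariant factors of ∂_1 are all 1, so H_0 = Z.
  H_1: rank ker ∂_1 − rank ∂_2 = (14 − 7) − 4 = 3, and the invariant factors of ∂_2 are all 1, so H_1 = Z^3.
  H_2: rank ker ∂_2 − rank ∂_3 = (4 − 4) − 0 = 0, and there is no ∂_3, so H_2 = 0.

As a check, the Euler characteristic is 8 − 14 + 4 = -2, which agrees with 1 − 3 + 0 = -2.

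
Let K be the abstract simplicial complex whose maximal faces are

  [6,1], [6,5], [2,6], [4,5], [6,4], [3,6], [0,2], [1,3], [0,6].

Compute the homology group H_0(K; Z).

H_0 ≅ Z.

We work with the vertex ordering 0 < 1 < 2 < 3 < 4 < 5 < 6. The simplices of K, each written with vertices in increasing order, are:

  0-simplices (7): [0], [1], [2], [3], [4], [5], [6]
  1-simplices (9): [0,2], [0,6], [1,3], [1,6], [2,6], [3,6], [4,5], [4,6], [5,6]

giving chain groups C_0 ≅ Z^7, C_1 ≅ Z^9.

Boundary ∂_1: C_1 → C_0 is given by ∂[p,q] = [q] − [p]. For instance
  ∂[0,2] = [2] − [0].
The resulting 7×9 matrix has rank 6, and its Smith normal form has invariant factors (1,1,1,1,1,1).

From H_k ≅ ker(∂_k) / im(∂_{k+1}) we obtain:

  H_0: rank C_0 − rank ∂_1 = 7 − 6 = 1, and the invariant factors of ∂_1 are all 1, so H_0 ≅ Z.

(K is a triangulation of a wedge of 3 circles.)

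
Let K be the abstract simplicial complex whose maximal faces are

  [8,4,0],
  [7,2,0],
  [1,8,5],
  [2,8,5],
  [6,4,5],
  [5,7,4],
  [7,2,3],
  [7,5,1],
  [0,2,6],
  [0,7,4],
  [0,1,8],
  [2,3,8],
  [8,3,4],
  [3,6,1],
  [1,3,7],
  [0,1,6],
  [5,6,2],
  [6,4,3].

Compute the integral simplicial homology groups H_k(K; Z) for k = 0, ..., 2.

K has 9 vertices, 27 edges, 18 triangles.
rank ∂_0 = 0, rank ∂_1 = 8 ⇒ b_0 = 9 − 0 − 8 = 1; all invariant factors of ∂_1 are 1 so no torsion. So H_0 ≅ Z.
rank ∂_1 = 8, rank ∂_2 = 17 ⇒ b_1 = 27 − 8 − 17 = 2; all invariant factors of ∂_2 are 1 so no torsion. So H_1 ≅ Z^2.
rank ∂_2 = 17, rank ∂_3 = 0 ⇒ b_2 = 18 − 17 − 0 = 1. So H_2 ≅ Z.

H_0 = Z,  H_1 = Z^2,  H_2 = Z.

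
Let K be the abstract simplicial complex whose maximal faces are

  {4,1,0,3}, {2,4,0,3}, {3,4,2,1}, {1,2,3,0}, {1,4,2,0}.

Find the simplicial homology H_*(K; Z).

Order the vertices as 0 < 1 < 2 < 3 < 4. Listing each simplex with vertices in this order, K has dimension 3 with simplices:

  0-simplices (5): [0], [1], [2], [3], [4]
  1-simplices (10): [0,1], [0,2], [0,3], [0,4], [1,2], [1,3], [1,4], [2,3], [2,4], [3,4]
  2-simplices (10): [0,1,2], [0,1,3], [0,1,4], [0,2,3], [0,2,4], [0,3,4], [1,2,3], [1,2,4], [1,3,4], [2,3,4]
  3-simplices (5): [0,1,2,3], [0,1,2,4], [0,1,3,4], [0,2,3,4], [1,2,3,4]

so the chain groups are C_0 ≅ Z^5, C_1 ≅ Z^10, C_2 ≅ Z^10, C_3 ≅ Z^5.

The boundary map ∂_1: C_1 → C_0 maps an edge to its endpoints' difference, ∂[p,q] = q − p. For instance
  ∂[3,4] = [4] − [3].
The 5×10 boundary matrix has rank 4 and Smith normal form diag(1,1,1,1).

Boundary ∂_2: C_2 → C_1 acts by ∂[p,q,r] = [q,r] − [p,r] + [p,q]. For instance
  ∂[0,1,3] = [1,3] − [0,3] + [0,1],
  ∂[0,1,2] = [1,2] − [0,2] + [0,1].
The 10×10 boundary matrix has rank 6 and Smith normal form diag(1,1,1,1,1,1).

The boundary map ∂_3: C_3 → C_2 sends each 3-simplex σ to the alternating sum Σ_i (−1)^i (σ with its i-th vertex removed). For instance
  ∂[0,1,2,3] = [1,2,3] − [0,2,3] + [0,1,3] − [0,1,2],
  ∂[0,1,2,4] = [1,2,4] − [0,2,4] + [0,1,4] − [0,1,2].
The resulting 10×5 matrix has rank 4, and its Smith normal form has invariant factors (1,1,1,1).

Now H_k = ker ∂_k / im ∂_{k+1}, so:

  H_0: rank C_0 − rank ∂_1 = 5 − 4 = 1, and the invariant factors of ∂_1 are all 1, so H_0 = Z.
  H_1: rank ker ∂_1 − rank ∂_2 = (10 − 4) − 6 = 0, and the invariant factors of ∂_2 are all 1, so H_1 = 0.
  H_2: rank ker ∂_2 − rank ∂_3 = (10 − 6) − 4 = 0, and the invariant factors of ∂_3 are all 1, so H_2 = 0.
  H_3: rank ker ∂_3 − rank ∂_4 = (5 − 4) − 0 = 1, and there is no ∂_4, so H_3 = Z.

As a check, the Euler characteristic is 5 − 10 + 10 − 5 = 0, which agrees with 1 − 0 + 0 − 1 = 0.

H_0 = Z,  H_1 = 0,  H_2 = 0,  H_3 = Z.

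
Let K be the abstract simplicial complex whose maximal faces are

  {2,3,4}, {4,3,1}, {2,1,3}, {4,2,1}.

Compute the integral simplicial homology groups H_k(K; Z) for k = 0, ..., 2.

H_0 ≅ Z,  H_1 = 0,  H_2 ≅ Z.

We work with the vertex ordering 1 < 2 < 3 < 4. The simplices of K, each written with vertices in increasing order, are:

  0-simplices (4): [1], [2], [3], [4]
  1-simplices (6): [1,2], [1,3], [1,4], [2,3], [2,4], [3,4]
  2-simplices (4): [1,2,3], [1,2,4], [1,3,4], [2,3,4]

giving chain groups C_0 ≅ Z^4, C_1 ≅ Z^6, C_2 ≅ Z^4.

Boundary ∂_1: C_1 → C_0 maps an edge to its endpoints' difference, ∂[p,q] = q − p.
This gives a 4×6 integer matrix of rank 3; reducing to Smith normal form yields diagonal entries (1,1,1).

∂_2: C_2 → C_1 sends each 2-simplex [p,q,r] to [q,r] − [p,r] + [p,q]. For instance
  ∂[1,3,4] = [3,4] − [1,4] + [1,3],
  ∂[1,2,4] = [2,4] − [1,4] + [1,2].
The resulting 6×4 matrix has rank 3, and its Smith normal form has invariant factors (1,1,1).

Reading off H_k = ker ∂_k / im ∂_{k+1}:

  H_0: rank C_0 − rank ∂_1 = 4 − 3 = 1, and the invariant factors of ∂_1 are all 1, so H_0 ≅ Z.
  H_1: rank ker ∂_1 − rank ∂_2 = (6 − 3) − 3 = 0, and the invariant factors of ∂_2 are all 1, so H_1 ≅ 0.
  H_2: rank ker ∂_2 − rank ∂_3 = (4 − 3) − 0 = 1, and there is no ∂_3, so H_2 ≅ Z.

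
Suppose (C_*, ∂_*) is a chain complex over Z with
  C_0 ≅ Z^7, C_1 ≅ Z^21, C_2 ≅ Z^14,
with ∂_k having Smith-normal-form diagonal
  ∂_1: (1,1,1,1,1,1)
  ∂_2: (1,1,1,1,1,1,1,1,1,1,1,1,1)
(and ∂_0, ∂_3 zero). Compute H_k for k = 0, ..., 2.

H_0 ≅ Z,  H_1 ≅ Z^2,  H_2 ≅ Z.

H_0: b_0 = 7 − 0 − 6 = 1; torsion from ∂_1 factors > 1: none. So H_0 ≅ Z.
H_1: b_1 = 21 − 6 − 13 = 2; torsion from ∂_2 factors > 1: none. So H_1 ≅ Z^2.
H_2: b_2 = 14 − 13 − 0 = 1; torsion from ∂_3 factors > 1: none. So H_2 ≅ Z.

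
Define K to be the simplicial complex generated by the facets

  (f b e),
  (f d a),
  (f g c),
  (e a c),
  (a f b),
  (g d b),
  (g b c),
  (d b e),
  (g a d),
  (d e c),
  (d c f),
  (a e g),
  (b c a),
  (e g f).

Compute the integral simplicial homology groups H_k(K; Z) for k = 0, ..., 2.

H_0 ≅ Z,  H_1 ≅ Z^2,  H_2 ≅ Z.

K has 7 vertices, 21 edges, 14 triangles.
rank ∂_0 = 0, rank ∂_1 = 6 ⇒ b_0 = 7 − 0 − 6 = 1; all invariant factors of ∂_1 are 1 so no torsion. So H_0 ≅ Z.
rank ∂_1 = 6, rank ∂_2 = 13 ⇒ b_1 = 21 − 6 − 13 = 2; all invariant factors of ∂_2 are 1 so no torsion. So H_1 ≅ Z^2.
rank ∂_2 = 13, rank ∂_3 = 0 ⇒ b_2 = 14 − 13 − 0 = 1. So H_2 ≅ Z.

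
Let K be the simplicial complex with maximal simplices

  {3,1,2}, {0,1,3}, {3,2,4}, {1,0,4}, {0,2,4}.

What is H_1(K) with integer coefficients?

H_1 = Z.

Fix the vertex order 0 < 1 < 2 < 3 < 4 and write every simplex with vertices in increasing order. Then dim K = 2 and the simplices of K are:

  0-simplices (5): [0], [1], [2], [3], [4]
  1-simplices (10): [0,1], [0,2], [0,3], [0,4], [1,2], [1,3], [1,4], [2,3], [2,4], [3,4]
  2-simplices (5): [0,1,3], [0,1,4], [0,2,4], [1,2,3], [2,3,4]

so the chain groups are C_0 ≅ Z^5, C_1 ≅ Z^10, C_2 ≅ Z^5.

Boundary ∂_1: C_1 → C_0 is given by ∂[p,q] = [q] − [p].
The resulting 5×10 matrix has rank 4, and its Smith normal form has invariant factors (1,1,1,1).

∂_2: C_2 → C_1 maps a triangle to the signed sum of its edges. For instance
  ∂[0,2,4] = [2,4] − [0,4] + [0,2],
  ∂[1,2,3] = [2,3] − [1,3] + [1,2].
This gives a 10×5 integer matrix of rank 5; reducing to Smith normal form yields diagonal entries (1,1,1,1,1).

Reading off H_k = ker ∂_k / im ∂_{k+1}:

  H_1: rank ker ∂_1 − rank ∂_2 = (10 − 4) − 5 = 1, and the invariant factors of ∂_2 are all 1, so H_1 = Z.

(K is a triangulation of the Möbius band.)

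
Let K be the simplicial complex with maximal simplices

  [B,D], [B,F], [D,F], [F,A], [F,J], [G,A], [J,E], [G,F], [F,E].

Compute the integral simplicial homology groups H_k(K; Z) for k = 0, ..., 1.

Order the vertices as A < B < D < E < F < G < J. Listing each simplex with vertices in this order, K has dimension 1 with simplices:

  0-simplices (7): A, B, D, E, F, G, J
  1-simplices (9): AF, AG, BD, BF, DF, EF, EJ, FG, FJ

giving chain groups C_0 ≅ Z^7, C_1 ≅ Z^9.

Boundary ∂_1: C_1 → C_0 is given by ∂[p,q] = [q] − [p].
The resulting 7×9 matrix has rank 6, and its Smith normal form has invariant factors (1,1,1,1,1,1).

From H_k ≅ ker(∂_k) / im(∂_{k+1}) we obtain:

  H_0: rank C_0 − rank ∂_1 = 7 − 6 = 1, and the invariant factors of ∂_1 are all 1, so H_0 ≅ Z.
  H_1: rank ker ∂_1 − rank ∂_2 = (9 − 6) − 0 = 3, and there is no ∂_2, so H_1 ≅ Z^3.

H_0 = Z,  H_1 = Z^3.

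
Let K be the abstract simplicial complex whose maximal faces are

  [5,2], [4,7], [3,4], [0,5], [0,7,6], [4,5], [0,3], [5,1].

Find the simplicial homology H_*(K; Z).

Take the total order 0 < 1 < 2 < 3 < 4 < 5 < 6 < 7 on the vertex set. Then K (dimension 2) consists of the simplices:

  0-simplices (8): [0], [1], [2], [3], [4], [5], [6], [7]
  1-simplices (10): [0,3], [0,5], [0,6], [0,7], [1,5], [2,5], [3,4], [4,5], [4,7], [6,7]
  2-simplices (1): [0,6,7]

so the chain groups are C_0 ≅ Z^8, C_1 ≅ Z^10, C_2 ≅ Z^1.

∂_1: C_1 → C_0 is given by ∂[p,q] = [q] − [p]. For instance
  ∂[4,7] = [7] − [4].
As a 8×10 matrix over Z this has rank 7, with invariant factors (1,1,1,1,1,1,1).

Boundary ∂_2: C_2 → C_1 maps a triangle to the signed sum of its edges. For instance
  ∂[0,6,7] = [6,7] − [0,7] + [0,6].
The resulting 10×1 matrix has rank 1, and its Smith normal form has invariant factors (1).

Reading off H_k = ker ∂_k / im ∂_{k+1}:

  H_0: rank C_0 − rank ∂_1 = 8 − 7 = 1, and the invariant factors of ∂_1 are all 1, so H_0 = Z.
  H_1: rank ker ∂_1 − rank ∂_2 = (10 − 7) − 1 = 2, and the invariant factors of ∂_2 are all 1, so H_1 = Z^2.
  H_2: rank ker ∂_2 − rank ∂_3 = (1 − 1) − 0 = 0, and there is no ∂_3, so H_2 = 0.

As a check, the Euler characteristic is 8 − 10 + 1 = -1, which agrees with 1 − 2 + 0 = -1.

H_0 ≅ Z,  H_1 ≅ Z^2,  H_2 = 0.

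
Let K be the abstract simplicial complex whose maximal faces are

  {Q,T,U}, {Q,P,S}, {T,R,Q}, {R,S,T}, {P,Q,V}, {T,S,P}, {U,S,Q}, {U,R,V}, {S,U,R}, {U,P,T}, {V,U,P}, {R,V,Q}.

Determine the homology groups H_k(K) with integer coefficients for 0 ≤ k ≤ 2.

H_0 ≅ Z,  H_1 ≅ Z/2,  H_2 = 0.

Take the total order P < Q < R < S < T < U < V on the vertex set. Then K (dimension 2) consists of the simplices:

  0-simplices (7): P, Q, R, S, T, U, V
  1-simplices (18): PQ, PS, PT, PU, PV, QR, QS, QT, QU, QV, RS, RT, RU, RV, ST, SU, TU, UV
  2-simplices (12): PQS, PQV, PST, PTU, PUV, QRT, QRV, QSU, QTU, RST, RSU, RUV

Hence C_0 ≅ Z^7, C_1 ≅ Z^18, C_2 ≅ Z^12.

∂_1: C_1 → C_0 sends each edge [p,q] (with p < q) to q − p. For instance
  ∂QS = S − Q.
The 7×18 boundary matrix has rank 6 and Smith normal form diag(1,1,1,1,1,1).

The boundary map ∂_2: C_2 → C_1 maps a triangle to the signed sum of its edges. For instance
  ∂PTU = TU − PU + PT,
  ∂QRT = RT − QT + QR.
The resulting 18×12 matrix has rank 12, and its Smith normal form has invariant factors (1,1,1,1,1,1,1,1,1,1,1,2).

From H_k ≅ ker(∂_k) / im(∂_{k+1}) we obtain:

  H_0: rank C_0 − rank ∂_1 = 7 − 6 = 1, and the invariant factors of ∂_1 are all 1, so H_0 ≅ Z.
  H_1: rank ker ∂_1 − rank ∂_2 = (18 − 6) − 12 = 0, and ∂_2 has invariant factor 2 > 1, so H_1 ≅ Z/2.
  H_2: rank ker ∂_2 − rank ∂_3 = (12 − 12) − 0 = 0, and there is no ∂_3, so H_2 ≅ 0.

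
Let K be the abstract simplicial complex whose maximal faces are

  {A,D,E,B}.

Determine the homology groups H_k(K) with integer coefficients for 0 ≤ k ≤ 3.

H_0 = Z,  H_1 = 0,  H_2 = 0,  H_3 = 0.

K has 4 vertices, 6 edges, 4 triangles, 1 3-simplex.
rank ∂_0 = 0, rank ∂_1 = 3 ⇒ b_0 = 4 − 0 − 3 = 1; all invariant factors of ∂_1 are 1 so no torsion. So H_0 ≅ Z.
rank ∂_1 = 3, rank ∂_2 = 3 ⇒ b_1 = 6 − 3 − 3 = 0; all invariant factors of ∂_2 are 1 so no torsion. So H_1 ≅ 0.
rank ∂_2 = 3, rank ∂_3 = 1 ⇒ b_2 = 4 − 3 − 1 = 0; all invariant factors of ∂_3 are 1 so no torsion. So H_2 ≅ 0.
rank ∂_3 = 1, rank ∂_4 = 0 ⇒ b_3 = 1 − 1 − 0 = 0. So H_3 ≅ 0.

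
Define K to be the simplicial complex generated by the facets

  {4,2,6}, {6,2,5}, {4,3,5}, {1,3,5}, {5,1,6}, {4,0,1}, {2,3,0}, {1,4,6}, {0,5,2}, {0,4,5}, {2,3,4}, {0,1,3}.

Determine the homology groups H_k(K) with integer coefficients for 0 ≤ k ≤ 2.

H_0 ≅ Z,  H_1 ≅ Z/2,  H_2 = 0.

Take the total order 0 < 1 < 2 < 3 < 4 < 5 < 6 on the vertex set. Then K (dimension 2) consists of the simplices:

  0-simplices (7): [0], [1], [2], [3], [4], [5], [6]
  1-simplices (18): [0,1], [0,2], [0,3], [0,4], [0,5], [1,3], [1,4], [1,5], [1,6], [2,3], [2,4], [2,5], [2,6], [3,4], [3,5], [4,5], [4,6], [5,6]
  2-simplices (12): [0,1,3], [0,1,4], [0,2,3], [0,2,5], [0,4,5], [1,3,5], [1,4,6], [1,5,6], [2,3,4], [2,4,6], [2,5,6], [3,4,5]

giving chain groups C_0 ≅ Z^7, C_1 ≅ Z^18, C_2 ≅ Z^12.

The boundary map ∂_1: C_1 → C_0 is given by ∂[p,q] = [q] − [p]. For instance
  ∂[3,5] = [5] − [3].
The resulting 7×18 matrix has rank 6, and its Smith normal form has invariant factors (1,1,1,1,1,1).

∂_2: C_2 → C_1 maps a triangle to the signed sum of its edges. For instance
  ∂[2,3,4] = [3,4] − [2,4] + [2,3],
  ∂[1,3,5] = [3,5] − [1,5] + [1,3].
The 18×12 boundary matrix has rank 12 and Smith normal form diag(1,1,1,1,1,1,1,1,1,1,1,2).

Reading off H_k = ker ∂_k / im ∂_{k+1}:

  H_0: rank C_0 − rank ∂_1 = 7 − 6 = 1, and the invariant factors of ∂_1 are all 1, so H_0 = Z.
  H_1: rank ker ∂_1 − rank ∂_2 = (18 − 6) − 12 = 0, and ∂_2 has invariant factor 2 > 1, so H_1 = Z/2.
  H_2: rank ker ∂_2 − rank ∂_3 = (12 − 12) − 0 = 0, and there is no ∂_3, so H_2 = 0.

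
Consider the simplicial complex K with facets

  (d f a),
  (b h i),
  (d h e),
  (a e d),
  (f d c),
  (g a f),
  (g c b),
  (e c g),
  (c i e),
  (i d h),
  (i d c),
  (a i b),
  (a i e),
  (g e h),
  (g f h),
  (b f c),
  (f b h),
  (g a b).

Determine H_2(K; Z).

Take the total order a < b < c < d < e < f < g < h < i on the vertex set. Then K (dimension 2) consists of the simplices:

  0-simplices (9): a, b, c, d, e, f, g, h, i
  1-simplices (27): ab, ad, ae, af, ag, ai, bc, bf, bg, bh, bi, cd, ce, cf, cg, ci, de, df, dh, di, eg, eh, ei, fg, fh, gh, hi
  2-simplices (18): abg, abi, ade, adf, aei, afg, bcf, bcg, bfh, bhi, cdf, cdi, ceg, cei, deh, dhi, egh, fgh

so the chain groups are C_0 ≅ Z^9, C_1 ≅ Z^27, C_2 ≅ Z^18.

∂_1: C_1 → C_0 maps an edge to its endpoints' difference, ∂[p,q] = q − p. For instance
  ∂de = e − d.
This gives a 9×27 integer matrix of rank 8; reducing to Smith normal form yields diagonal entries (1,1,1,1,1,1,1,1).

∂_2: C_2 → C_1 maps a triangle to the signed sum of its edges. For instance
  ∂adf = df − af + ad,
  ∂bcg = cg − bg + bc.
This gives a 27×18 integer matrix of rank 18; reducing to Smith normal form yields diagonal entries (1,1,1,1,1,1,1,1,1,1,1,1,1,1,1,1,1,2).

Computing H_k = (kernel of ∂_k) / (image of ∂_{k+1}):

  H_2: rank ker ∂_2 − rank ∂_3 = (18 − 18) − 0 = 0, and there is no ∂_3, so H_2 = 0.

(K is a triangulation of the Klein bottle.)

H_2 = 0.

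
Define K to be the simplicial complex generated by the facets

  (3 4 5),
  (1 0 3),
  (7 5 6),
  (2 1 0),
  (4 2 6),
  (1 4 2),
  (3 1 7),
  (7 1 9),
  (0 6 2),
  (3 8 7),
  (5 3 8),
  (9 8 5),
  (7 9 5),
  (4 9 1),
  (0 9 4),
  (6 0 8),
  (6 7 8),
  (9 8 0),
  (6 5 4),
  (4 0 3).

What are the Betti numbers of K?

b_0 = 1, b_1 = 1, b_2 = 0.

Fix the vertex order 0 < 1 < 2 < 3 < 4 < 5 < 6 < 7 < 8 < 9 and write every simplex with vertices in increasing order. Then dim K = 2 and the simplices of K are:

  0-simplices (10): [0], [1], [2], [3], [4], [5], [6], [7], [8], [9]
  1-simplices (30): (30 of them)
  2-simplices (20): (20 of them)

so the chain groups are C_0 ≅ Z^10, C_1 ≅ Z^30, C_2 ≅ Z^20.

Boundary ∂_1: C_1 → C_0 sends each edge [p,q] (with p < q) to q − p. For instance
  ∂[4,9] = [9] − [4].
The resulting 10×30 matrix has rank 9, and its Smith normal form has invariant factors (1,1,1,1,1,1,1,1,1).

∂_2: C_2 → C_1 sends each 2-simplex [p,q,r] to [q,r] − [p,r] + [p,q]. For instance
  ∂[5,6,7] = [6,7] − [5,7] + [5,6],
  ∂[0,4,9] = [4,9] − [0,9] + [0,4].
The 30×20 boundary matrix has rank 20 and Smith normal form diag(1,1,1,1,1,1,1,1,1,1,1,1,1,1,1,1,1,1,1,2).

Computing H_k = (kernel of ∂_k) / (image of ∂_{k+1}):

  H_0: rank C_0 − rank ∂_1 = 10 − 9 = 1, and the invariant factors of ∂_1 are all 1, so H_0 = Z.
  H_1: rank ker ∂_1 − rank ∂_2 = (30 − 9) − 20 = 1, and ∂_2 has invariant factor 2 > 1, so H_1 = Z ⊕ Z/2.
  H_2: rank ker ∂_2 − rank ∂_3 = (20 − 20) − 0 = 0, and there is no ∂_3, so H_2 = 0.

As a check, the Euler characteristic is 10 − 30 + 20 = 0, which agrees with 1 − 1 + 0 = 0.

Hence the Betti numbers are b_0 = 1, b_1 = 1, b_2 = 0.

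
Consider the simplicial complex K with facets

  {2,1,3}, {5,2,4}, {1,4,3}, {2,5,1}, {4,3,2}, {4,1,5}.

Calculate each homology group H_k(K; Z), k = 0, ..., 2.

K has 5 vertices, 9 edges, 6 triangles.
rank ∂_0 = 0, rank ∂_1 = 4 ⇒ b_0 = 5 − 0 − 4 = 1; all invariant factors of ∂_1 are 1 so no torsion. So H_0 ≅ Z.
rank ∂_1 = 4, rank ∂_2 = 5 ⇒ b_1 = 9 − 4 − 5 = 0; all invariant factors of ∂_2 are 1 so no torsion. So H_1 ≅ 0.
rank ∂_2 = 5, rank ∂_3 = 0 ⇒ b_2 = 6 − 5 − 0 = 1. So H_2 ≅ Z.

H_0 = Z,  H_1 = 0,  H_2 = Z.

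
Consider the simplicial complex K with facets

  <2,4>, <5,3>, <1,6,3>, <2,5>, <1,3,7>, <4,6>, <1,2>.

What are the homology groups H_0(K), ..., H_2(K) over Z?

Fix the vertex order 1 < 2 < 3 < 4 < 5 < 6 < 7 and write every simplex with vertices in increasing order. Then dim K = 2 and the simplices of K are:

  0-simplices (7): [1], [2], [3], [4], [5], [6], [7]
  1-simplices (10): [1,2], [1,3], [1,6], [1,7], [2,4], [2,5], [3,5], [3,6], [3,7], [4,6]
  2-simplices (2): [1,3,6], [1,3,7]

Hence C_0 ≅ Z^7, C_1 ≅ Z^10, C_2 ≅ Z^2.

Boundary ∂_1: C_1 → C_0 is given by ∂[p,q] = [q] − [p]. For instance
  ∂[4,6] = [6] − [4].
The resulting 7×10 matrix has rank 6, and its Smith normal form has invariant factors (1,1,1,1,1,1).

Boundary ∂_2: C_2 → C_1 maps a triangle to the signed sum of its edges. For instance
  ∂[1,3,6] = [3,6] − [1,6] + [1,3],
  ∂[1,3,7] = [3,7] − [1,7] + [1,3].
The 10×2 boundary matrix has rank 2 and Smith normal form diag(1,1).

From H_k ≅ ker(∂_k) / im(∂_{k+1}) we obtain:

  H_0: rank C_0 − rank ∂_1 = 7 − 6 = 1, and the invariant factors of ∂_1 are all 1, so H_0 ≅ Z.
  H_1: rank ker ∂_1 − rank ∂_2 = (10 − 6) − 2 = 2, and the invariant factors of ∂_2 are all 1, so H_1 ≅ Z^2.
  H_2: rank ker ∂_2 − rank ∂_3 = (2 − 2) − 0 = 0, and there is no ∂_3, so H_2 ≅ 0.

As a check, the Euler characteristic is 7 − 10 + 2 = -1, which agrees with 1 − 2 + 0 = -1.

H_0 = Z,  H_1 = Z^2,  H_2 = 0.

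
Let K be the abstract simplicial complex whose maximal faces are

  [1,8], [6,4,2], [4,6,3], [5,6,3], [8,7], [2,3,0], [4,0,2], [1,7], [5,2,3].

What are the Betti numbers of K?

K has 9 vertices, 15 edges, 6 triangles.
rank ∂_0 = 0, rank ∂_1 = 7 ⇒ b_0 = 9 − 0 − 7 = 2; all invariant factors of ∂_1 are 1 so no torsion. So H_0 ≅ Z^2.
rank ∂_1 = 7, rank ∂_2 = 6 ⇒ b_1 = 15 − 7 − 6 = 2; all invariant factors of ∂_2 are 1 so no torsion. So H_1 ≅ Z^2.
rank ∂_2 = 6, rank ∂_3 = 0 ⇒ b_2 = 6 − 6 − 0 = 0. So H_2 ≅ 0.

b_0 = 2, b_1 = 2, b_2 = 0.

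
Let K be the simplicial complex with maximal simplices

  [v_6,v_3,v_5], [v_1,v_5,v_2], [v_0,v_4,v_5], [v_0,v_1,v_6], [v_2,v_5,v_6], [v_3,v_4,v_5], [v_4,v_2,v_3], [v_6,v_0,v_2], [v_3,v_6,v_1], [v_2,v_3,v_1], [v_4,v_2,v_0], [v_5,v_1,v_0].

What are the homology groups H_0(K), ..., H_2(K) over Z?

Take the total order v_0 < v_1 < v_2 < v_3 < v_4 < v_5 < v_6 on the vertex set. Then K (dimension 2) consists of the simplices:

  0-simplices (7): [v_0], [v_1], [v_2], [v_3], [v_4], [v_5], [v_6]
  1-simplices (18): (18 of them)
  2-simplices (12): (12 of them)

so the chain groups are C_0 ≅ Z^7, C_1 ≅ Z^18, C_2 ≅ Z^12.

Boundary ∂_1: C_1 → C_0 is given by ∂[p,q] = [q] − [p].
The resulting 7×18 matrix has rank 6, and its Smith normal form has invariant factors (1,1,1,1,1,1).

∂_2: C_2 → C_1 acts by ∂[p,q,r] = [q,r] − [p,r] + [p,q]. For instance
  ∂[v_0,v_1,v_6] = [v_1,v_6] − [v_0,v_6] + [v_0,v_1],
  ∂[v_3,v_5,v_6] = [v_5,v_6] − [v_3,v_6] + [v_3,v_5].
The resulting 18×12 matrix has rank 12, and its Smith normal form has invariant factors (1,1,1,1,1,1,1,1,1,1,1,2).

Now H_k = ker ∂_k / im ∂_{k+1}, so:

  H_0: rank C_0 − rank ∂_1 = 7 − 6 = 1, and the invariant factors of ∂_1 are all 1, so H_0 ≅ Z.
  H_1: rank ker ∂_1 − rank ∂_2 = (18 − 6) − 12 = 0, and ∂_2 has invariant factor 2 > 1, so H_1 ≅ Z/2Z.
  H_2: rank ker ∂_2 − rank ∂_3 = (12 − 12) − 0 = 0, and there is no ∂_3, so H_2 ≅ 0.

H_0 ≅ Z,  H_1 ≅ Z/2Z,  H_2 = 0.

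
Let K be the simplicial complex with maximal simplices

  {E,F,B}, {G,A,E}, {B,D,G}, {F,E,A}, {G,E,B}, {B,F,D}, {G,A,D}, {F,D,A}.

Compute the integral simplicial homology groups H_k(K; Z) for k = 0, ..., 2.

Take the total order A < B < D < E < F < G on the vertex set. Then K (dimension 2) consists of the simplices:

  0-simplices (6): A, B, D, E, F, G
  1-simplices (12): AD, AE, AF, AG, BD, BE, BF, BG, DF, DG, EF, EG
  2-simplices (8): ADF, ADG, AEF, AEG, BDF, BDG, BEF, BEG

so the chain groups are C_0 ≅ Z^6, C_1 ≅ Z^12, C_2 ≅ Z^8.

Boundary ∂_1: C_1 → C_0 is given by ∂[p,q] = [q] − [p]. For instance
  ∂AE = E − A.
As a 6×12 matrix over Z this has rank 5, with invariant factors (1,1,1,1,1).

The boundary map ∂_2: C_2 → C_1 acts by ∂[p,q,r] = [q,r] − [p,r] + [p,q]. For instance
  ∂BEF = EF − BF + BE,
  ∂BDF = DF − BF + BD.
As a 12×8 matrix over Z this has rank 7, with invariant factors (1,1,1,1,1,1,1).

Computing H_k = (kernel of ∂_k) / (image of ∂_{k+1}):

  H_0: rank C_0 − rank ∂_1 = 6 − 5 = 1, and the invariant factors of ∂_1 are all 1, so H_0 = Z.
  H_1: rank ker ∂_1 − rank ∂_2 = (12 − 5) − 7 = 0, and the invariant factors of ∂_2 are all 1, so H_1 = 0.
  H_2: rank ker ∂_2 − rank ∂_3 = (8 − 7) − 0 = 1, and there is no ∂_3, so H_2 = Z.

As a check, the Euler characteristic is 6 − 12 + 8 = 2, which agrees with 1 − 0 + 1 = 2.
(K is a triangulation of the 2-sphere S^2.)

H_0 = Z,  H_1 = 0,  H_2 = Z.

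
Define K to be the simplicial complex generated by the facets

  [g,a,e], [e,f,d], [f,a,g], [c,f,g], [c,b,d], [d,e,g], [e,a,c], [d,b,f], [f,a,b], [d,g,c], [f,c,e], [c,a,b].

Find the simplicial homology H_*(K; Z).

K has 7 vertices, 18 edges, 12 triangles.
rank ∂_0 = 0, rank ∂_1 = 6 ⇒ b_0 = 7 − 0 − 6 = 1; all invariant factors of ∂_1 are 1 so no torsion. So H_0 ≅ Z.
rank ∂_1 = 6, rank ∂_2 = 12 ⇒ b_1 = 18 − 6 − 12 = 0; ∂_2 has invariant factor(s) [2] giving torsion. So H_1 ≅ Z/2.
rank ∂_2 = 12, rank ∂_3 = 0 ⇒ b_2 = 12 − 12 − 0 = 0. So H_2 ≅ 0.

H_0 ≅ Z,  H_1 ≅ Z/2,  H_2 = 0.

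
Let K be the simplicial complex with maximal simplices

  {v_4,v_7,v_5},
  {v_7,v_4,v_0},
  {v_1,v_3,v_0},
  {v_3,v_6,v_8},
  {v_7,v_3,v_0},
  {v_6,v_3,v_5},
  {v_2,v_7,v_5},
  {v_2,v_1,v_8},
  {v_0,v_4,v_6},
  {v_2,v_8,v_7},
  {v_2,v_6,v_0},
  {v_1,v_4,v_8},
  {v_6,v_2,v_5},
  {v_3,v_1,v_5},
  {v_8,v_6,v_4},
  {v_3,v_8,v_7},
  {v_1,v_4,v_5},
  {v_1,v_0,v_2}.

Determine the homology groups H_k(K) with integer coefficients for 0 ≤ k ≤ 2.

Fix the vertex order v_0 < v_1 < v_2 < v_3 < v_4 < v_5 < v_6 < v_7 < v_8 and write every simplex with vertices in increasing order. Then dim K = 2 and the simplices of K are:

  0-simplices (9): [v_0], [v_1], [v_2], [v_3], [v_4], [v_5], [v_6], [v_7], [v_8]
  1-simplices (27): (27 of them)
  2-simplices (18): (18 of them)

Hence C_0 ≅ Z^9, C_1 ≅ Z^27, C_2 ≅ Z^18.

Boundary ∂_1: C_1 → C_0 is given by ∂[p,q] = [q] − [p]. For instance
  ∂[v_1,v_8] = [v_8] − [v_1].
The 9×27 boundary matrix has rank 8 and Smith normal form diag(1,1,1,1,1,1,1,1).

∂_2: C_2 → C_1 acts by ∂[p,q,r] = [q,r] − [p,r] + [p,q]. For instance
  ∂[v_3,v_6,v_8] = [v_6,v_8] − [v_3,v_8] + [v_3,v_6],
  ∂[v_2,v_5,v_6] = [v_5,v_6] − [v_2,v_6] + [v_2,v_5].
The resulting 27×18 matrix has rank 17, and its Smith normal form has invariant factors (1,1,1,1,1,1,1,1,1,1,1,1,1,1,1,1,1).

Reading off H_k = ker ∂_k / im ∂_{k+1}:

  H_0: rank C_0 − rank ∂_1 = 9 − 8 = 1, and the invariant factors of ∂_1 are all 1, so H_0 ≅ Z.
  H_1: rank ker ∂_1 − rank ∂_2 = (27 − 8) − 17 = 2, and the invariant factors of ∂_2 are all 1, so H_1 ≅ Z^2.
  H_2: rank ker ∂_2 − rank ∂_3 = (18 − 17) − 0 = 1, and there is no ∂_3, so H_2 ≅ Z.

(K is a triangulation of the torus T^2.)

H_0 = Z,  H_1 = Z^2,  H_2 = Z.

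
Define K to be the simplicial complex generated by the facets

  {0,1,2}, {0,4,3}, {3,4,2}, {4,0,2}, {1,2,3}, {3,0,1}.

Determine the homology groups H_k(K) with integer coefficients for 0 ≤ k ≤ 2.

Order the vertices as 0 < 1 < 2 < 3 < 4. Listing each simplex with vertices in this order, K has dimension 2 with simplices:

  0-simplices (5): [0], [1], [2], [3], [4]
  1-simplices (9): [0,1], [0,2], [0,3], [0,4], [1,2], [1,3], [2,3], [2,4], [3,4]
  2-simplices (6): [0,1,2], [0,1,3], [0,2,4], [0,3,4], [1,2,3], [2,3,4]

Hence C_0 ≅ Z^5, C_1 ≅ Z^9, C_2 ≅ Z^6.

∂_1: C_1 → C_0 is given by ∂[p,q] = [q] − [p]. For instance
  ∂[1,2] = [2] − [1].
This gives a 5×9 integer matrix of rank 4; reducing to Smith normal form yields diagonal entries (1,1,1,1).

Boundary ∂_2: C_2 → C_1 maps a triangle to the signed sum of its edges. For instance
  ∂[1,2,3] = [2,3] − [1,3] + [1,2],
  ∂[0,3,4] = [3,4] − [0,4] + [0,3].
The 9×6 boundary matrix has rank 5 and Smith normal form diag(1,1,1,1,1).

Now H_k = ker ∂_k / im ∂_{k+1}, so:

  H_0: rank C_0 − rank ∂_1 = 5 − 4 = 1, and the invariant factors of ∂_1 are all 1, so H_0 = Z.
  H_1: rank ker ∂_1 − rank ∂_2 = (9 − 4) − 5 = 0, and the invariant factors of ∂_2 are all 1, so H_1 = 0.
  H_2: rank ker ∂_2 − rank ∂_3 = (6 − 5) − 0 = 1, and there is no ∂_3, so H_2 = Z.

As a check, the Euler characteristic is 5 − 9 + 6 = 2, which agrees with 1 − 0 + 1 = 2.

H_0 = Z,  H_1 = 0,  H_2 = Z.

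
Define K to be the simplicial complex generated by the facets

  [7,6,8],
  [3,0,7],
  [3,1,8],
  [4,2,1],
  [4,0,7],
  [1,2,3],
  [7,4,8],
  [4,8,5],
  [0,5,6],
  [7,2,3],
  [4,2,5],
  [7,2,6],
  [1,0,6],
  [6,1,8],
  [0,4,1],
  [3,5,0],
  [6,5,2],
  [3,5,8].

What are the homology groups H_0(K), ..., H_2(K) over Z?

Take the total order 0 < 1 < 2 < 3 < 4 < 5 < 6 < 7 < 8 on the vertex set. Then K (dimension 2) consists of the simplices:

  0-simplices (9): [0], [1], [2], [3], [4], [5], [6], [7], [8]
  1-simplices (27): (27 of them)
  2-simplices (18): [0,1,4], [0,1,6], [0,3,5], [0,3,7], [0,4,7], [0,5,6], [1,2,3], [1,2,4], [1,3,8], [1,6,8], [2,3,7], [2,4,5], [2,5,6], [2,6,7], [3,5,8], [4,5,8], [4,7,8], [6,7,8]

so the chain groups are C_0 ≅ Z^9, C_1 ≅ Z^27, C_2 ≅ Z^18.

∂_1: C_1 → C_0 maps an edge to its endpoints' difference, ∂[p,q] = q − p.
The 9×27 boundary matrix has rank 8 and Smith normal form diag(1,1,1,1,1,1,1,1).

∂_2: C_2 → C_1 sends each 2-simplex [p,q,r] to [q,r] − [p,r] + [p,q]. For instance
  ∂[1,2,3] = [2,3] − [1,3] + [1,2],
  ∂[0,3,5] = [3,5] − [0,5] + [0,3].
As a 27×18 matrix over Z this has rank 17, with invariant factors (1,1,1,1,1,1,1,1,1,1,1,1,1,1,1,1,1).

Now H_k = ker ∂_k / im ∂_{k+1}, so:

  H_0: rank C_0 − rank ∂_1 = 9 − 8 = 1, and the invariant factors of ∂_1 are all 1, so H_0 = Z.
  H_1: rank ker ∂_1 − rank ∂_2 = (27 − 8) − 17 = 2, and the invariant factors of ∂_2 are all 1, so H_1 = Z^2.
  H_2: rank ker ∂_2 − rank ∂_3 = (18 − 17) − 0 = 1, and there is no ∂_3, so H_2 = Z.

As a check, the Euler characteristic is 9 − 27 + 18 = 0, which agrees with 1 − 2 + 1 = 0.

H_0 = Z,  H_1 = Z^2,  H_2 = Z.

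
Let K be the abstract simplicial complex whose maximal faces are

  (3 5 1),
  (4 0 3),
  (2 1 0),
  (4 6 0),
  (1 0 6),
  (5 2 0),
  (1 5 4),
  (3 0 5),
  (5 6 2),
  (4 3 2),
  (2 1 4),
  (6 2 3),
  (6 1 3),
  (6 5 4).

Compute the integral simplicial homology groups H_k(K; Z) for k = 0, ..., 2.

Take the total order 0 < 1 < 2 < 3 < 4 < 5 < 6 on the vertex set. Then K (dimension 2) consists of the simplices:

  0-simplices (7): [0], [1], [2], [3], [4], [5], [6]
  1-simplices (21): [0,1], [0,2], [0,3], [0,4], [0,5], [0,6], [1,2], [1,3], [1,4], [1,5], [1,6], [2,3], [2,4], [2,5], [2,6], [3,4], [3,5], [3,6], [4,5], [4,6], [5,6]
  2-simplices (14): [0,1,2], [0,1,6], [0,2,5], [0,3,4], [0,3,5], [0,4,6], [1,2,4], [1,3,5], [1,3,6], [1,4,5], [2,3,4], [2,3,6], [2,5,6], [4,5,6]

giving chain groups C_0 ≅ Z^7, C_1 ≅ Z^21, C_2 ≅ Z^14.

The boundary map ∂_1: C_1 → C_0 is given by ∂[p,q] = [q] − [p]. For instance
  ∂[2,5] = [5] − [2].
As a 7×21 matrix over Z this has rank 6, with invariant factors (1,1,1,1,1,1).

∂_2: C_2 → C_1 maps a triangle to the signed sum of its edges. For instance
  ∂[1,3,6] = [3,6] − [1,6] + [1,3],
  ∂[0,1,2] = [1,2] − [0,2] + [0,1].
The 21×14 boundary matrix has rank 13 and Smith normal form diag(1,1,1,1,1,1,1,1,1,1,1,1,1).

From H_k ≅ ker(∂_k) / im(∂_{k+1}) we obtain:

  H_0: rank C_0 − rank ∂_1 = 7 − 6 = 1, and the invariant factors of ∂_1 are all 1, so H_0 = Z.
  H_1: rank ker ∂_1 − rank ∂_2 = (21 − 6) − 13 = 2, and the invariant factors of ∂_2 are all 1, so H_1 = Z^2.
  H_2: rank ker ∂_2 − rank ∂_3 = (14 − 13) − 0 = 1, and there is no ∂_3, so H_2 = Z.

As a check, the Euler characteristic is 7 − 21 + 14 = 0, which agrees with 1 − 2 + 1 = 0.
(K is a triangulation of the torus T^2.)

H_0 = Z,  H_1 = Z^2,  H_2 = Z.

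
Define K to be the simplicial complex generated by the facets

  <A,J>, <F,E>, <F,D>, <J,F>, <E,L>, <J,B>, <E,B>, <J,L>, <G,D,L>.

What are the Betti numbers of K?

We work with the vertex ordering A < B < D < E < F < G < J < L. The simplices of K, each written with vertices in increasing order, are:

  0-simplices (8): A, B, D, E, F, G, J, L
  1-simplices (11): AJ, BE, BJ, DF, DG, DL, EF, EL, FJ, GL, JL
  2-simplices (1): DGL

giving chain groups C_0 ≅ Z^8, C_1 ≅ Z^11, C_2 ≅ Z^1.

The boundary map ∂_1: C_1 → C_0 is given by ∂[p,q] = [q] − [p]. For instance
  ∂DG = G − D.
This gives a 8×11 integer matrix of rank 7; reducing to Smith normal form yields diagonal entries (1,1,1,1,1,1,1).

∂_2: C_2 → C_1 acts by ∂[p,q,r] = [q,r] − [p,r] + [p,q]. For instance
  ∂DGL = GL − DL + DG.
This gives a 11×1 integer matrix of rank 1; reducing to Smith normal form yields diagonal entries (1).

Computing H_k = (kernel of ∂_k) / (image of ∂_{k+1}):

  H_0: rank C_0 − rank ∂_1 = 8 − 7 = 1, and the invariant factors of ∂_1 are all 1, so H_0 = Z.
  H_1: rank ker ∂_1 − rank ∂_2 = (11 − 7) − 1 = 3, and the invariant factors of ∂_2 are all 1, so H_1 = Z^3.
  H_2: rank ker ∂_2 − rank ∂_3 = (1 − 1) − 0 = 0, and there is no ∂_3, so H_2 = 0.

Hence the Betti numbers are b_0 = 1, b_1 = 3, b_2 = 0.

b_0 = 1, b_1 = 3, b_2 = 0.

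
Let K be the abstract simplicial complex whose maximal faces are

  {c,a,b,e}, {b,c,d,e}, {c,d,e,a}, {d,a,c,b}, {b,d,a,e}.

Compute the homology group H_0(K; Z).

Order the vertices as a < b < c < d < e. Listing each simplex with vertices in this order, K has dimension 3 with simplices:

  0-simplices (5): a, b, c, d, e
  1-simplices (10): ab, ac, ad, ae, bc, bd, be, cd, ce, de
  2-simplices (10): abc, abd, abe, acd, ace, ade, bcd, bce, bde, cde
  3-simplices (5): abcd, abce, abde, acde, bcde

Hence C_0 ≅ Z^5, C_1 ≅ Z^10, C_2 ≅ Z^10, C_3 ≅ Z^5.

∂_1: C_1 → C_0 is given by ∂[p,q] = [q] − [p]. For instance
  ∂ae = e − a.
This gives a 5×10 integer matrix of rank 4; reducing to Smith normal form yields diagonal entries (1,1,1,1).

∂_2: C_2 → C_1 maps a triangle to the signed sum of its edges. For instance
  ∂cde = de − ce + cd,
  ∂bce = ce − be + bc.
This gives a 10×10 integer matrix of rank 6; reducing to Smith normal form yields diagonal entries (1,1,1,1,1,1).

∂_3: C_3 → C_2 sends each 3-simplex σ to the alternating sum Σ_i (−1)^i (σ with its i-th vertex removed). For instance
  ∂abcd = bcd − acd + abd − abc,
  ∂acde = cde − ade + ace − acd.
As a 10×5 matrix over Z this has rank 4, with invariant factors (1,1,1,1).

Computing H_k = (kernel of ∂_k) / (image of ∂_{k+1}):

  H_0: rank C_0 − rank ∂_1 = 5 − 4 = 1, and the invariant factors of ∂_1 are all 1, so H_0 = Z.

H_0 = Z.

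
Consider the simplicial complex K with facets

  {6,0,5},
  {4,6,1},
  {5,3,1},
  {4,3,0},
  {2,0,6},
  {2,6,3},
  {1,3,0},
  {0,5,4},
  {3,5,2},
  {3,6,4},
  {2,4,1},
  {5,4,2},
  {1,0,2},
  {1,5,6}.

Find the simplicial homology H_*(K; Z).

H_0 = Z,  H_1 = Z^2,  H_2 = Z.

Take the total order 0 < 1 < 2 < 3 < 4 < 5 < 6 on the vertex set. Then K (dimension 2) consists of the simplices:

  0-simplices (7): [0], [1], [2], [3], [4], [5], [6]
  1-simplices (21): [0,1], [0,2], [0,3], [0,4], [0,5], [0,6], [1,2], [1,3], [1,4], [1,5], [1,6], [2,3], [2,4], [2,5], [2,6], [3,4], [3,5], [3,6], [4,5], [4,6], [5,6]
  2-simplices (14): [0,1,2], [0,1,3], [0,2,6], [0,3,4], [0,4,5], [0,5,6], [1,2,4], [1,3,5], [1,4,6], [1,5,6], [2,3,5], [2,3,6], [2,4,5], [3,4,6]

so the chain groups are C_0 ≅ Z^7, C_1 ≅ Z^21, C_2 ≅ Z^14.

The boundary map ∂_1: C_1 → C_0 sends each edge [p,q] (with p < q) to q − p. For instance
  ∂[2,6] = [6] − [2].
This gives a 7×21 integer matrix of rank 6; reducing to Smith normal form yields diagonal entries (1,1,1,1,1,1).

The boundary map ∂_2: C_2 → C_1 sends each 2-simplex [p,q,r] to [q,r] − [p,r] + [p,q]. For instance
  ∂[0,3,4] = [3,4] − [0,4] + [0,3],
  ∂[2,3,5] = [3,5] − [2,5] + [2,3].
The resulting 21×14 matrix has rank 13, and its Smith normal form has invariant factors (1,1,1,1,1,1,1,1,1,1,1,1,1).

Reading off H_k = ker ∂_k / im ∂_{k+1}:

  H_0: rank C_0 − rank ∂_1 = 7 − 6 = 1, and the invariant factors of ∂_1 are all 1, so H_0 = Z.
  H_1: rank ker ∂_1 − rank ∂_2 = (21 − 6) − 13 = 2, and the invariant factors of ∂_2 are all 1, so H_1 = Z^2.
  H_2: rank ker ∂_2 − rank ∂_3 = (14 − 13) − 0 = 1, and there is no ∂_3, so H_2 = Z.

(K is a triangulation of the torus T^2.)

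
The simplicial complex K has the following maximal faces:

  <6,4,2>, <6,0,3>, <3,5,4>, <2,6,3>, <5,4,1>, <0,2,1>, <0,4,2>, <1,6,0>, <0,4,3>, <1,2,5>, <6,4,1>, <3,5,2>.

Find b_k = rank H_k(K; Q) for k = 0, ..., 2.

Order the vertices as 0 < 1 < 2 < 3 < 4 < 5 < 6. Listing each simplex with vertices in this order, K has dimension 2 with simplices:

  0-simplices (7): [0], [1], [2], [3], [4], [5], [6]
  1-simplices (18): [0,1], [0,2], [0,3], [0,4], [0,6], [1,2], [1,4], [1,5], [1,6], [2,3], [2,4], [2,5], [2,6], [3,4], [3,5], [3,6], [4,5], [4,6]
  2-simplices (12): [0,1,2], [0,1,6], [0,2,4], [0,3,4], [0,3,6], [1,2,5], [1,4,5], [1,4,6], [2,3,5], [2,3,6], [2,4,6], [3,4,5]

so the chain groups are C_0 ≅ Z^7, C_1 ≅ Z^18, C_2 ≅ Z^12.

∂_1: C_1 → C_0 is given by ∂[p,q] = [q] − [p].
As a 7×18 matrix over Z this has rank 6, with invariant factors (1,1,1,1,1,1).

The boundary map ∂_2: C_2 → C_1 maps a triangle to the signed sum of its edges. For instance
  ∂[0,1,2] = [1,2] − [0,2] + [0,1],
  ∂[0,3,4] = [3,4] − [0,4] + [0,3].
The resulting 18×12 matrix has rank 12, and its Smith normal form has invariant factors (1,1,1,1,1,1,1,1,1,1,1,2).

Now H_k = ker ∂_k / im ∂_{k+1}, so:

  H_0: rank C_0 − rank ∂_1 = 7 − 6 = 1, and the invariant factors of ∂_1 are all 1, so H_0 ≅ Z.
  H_1: rank ker ∂_1 − rank ∂_2 = (18 − 6) − 12 = 0, and ∂_2 has invariant factor 2 > 1, so H_1 ≅ Z/2.
  H_2: rank ker ∂_2 − rank ∂_3 = (12 − 12) − 0 = 0, and there is no ∂_3, so H_2 ≅ 0.

(K is a triangulation of the real projective plane RP^2.)

Hence the Betti numbers are b_0 = 1, b_1 = 0, b_2 = 0.

b_0 = 1, b_1 = 0, b_2 = 0.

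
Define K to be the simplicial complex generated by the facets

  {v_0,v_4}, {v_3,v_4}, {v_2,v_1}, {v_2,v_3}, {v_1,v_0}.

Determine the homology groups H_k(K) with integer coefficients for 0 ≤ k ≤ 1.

Order the vertices as v_0 < v_1 < v_2 < v_3 < v_4. Listing each simplex with vertices in this order, K has dimension 1 with simplices:

  0-simplices (5): [v_0], [v_1], [v_2], [v_3], [v_4]
  1-simplices (5): [v_0,v_1], [v_0,v_4], [v_1,v_2], [v_2,v_3], [v_3,v_4]

giving chain groups C_0 ≅ Z^5, C_1 ≅ Z^5.

Boundary ∂_1: C_1 → C_0 sends each edge [p,q] (with p < q) to q − p. For instance
  ∂[v_0,v_1] = [v_1] − [v_0].
This gives a 5×5 integer matrix of rank 4; reducing to Smith normal form yields diagonal entries (1,1,1,1).

Reading off H_k = ker ∂_k / im ∂_{k+1}:

  H_0: rank C_0 − rank ∂_1 = 5 − 4 = 1, and the invariant factors of ∂_1 are all 1, so H_0 = Z.
  H_1: rank ker ∂_1 − rank ∂_2 = (5 − 4) − 0 = 1, and there is no ∂_2, so H_1 = Z.

As a check, the Euler characteristic is 5 − 5 = 0, which agrees with 1 − 1 = 0.

H_0 ≅ Z,  H_1 ≅ Z.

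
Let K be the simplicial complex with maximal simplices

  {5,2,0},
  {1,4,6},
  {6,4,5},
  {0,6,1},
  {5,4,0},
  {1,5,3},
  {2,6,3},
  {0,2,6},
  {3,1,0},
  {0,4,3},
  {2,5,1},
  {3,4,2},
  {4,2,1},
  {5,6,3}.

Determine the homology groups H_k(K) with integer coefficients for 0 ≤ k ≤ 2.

H_0 = Z,  H_1 = Z^2,  H_2 = Z.

K has 7 vertices, 21 edges, 14 triangles.
rank ∂_0 = 0, rank ∂_1 = 6 ⇒ b_0 = 7 − 0 − 6 = 1; all invariant factors of ∂_1 are 1 so no torsion. So H_0 = Z.
rank ∂_1 = 6, rank ∂_2 = 13 ⇒ b_1 = 21 − 6 − 13 = 2; all invariant factors of ∂_2 are 1 so no torsion. So H_1 = Z^2.
rank ∂_2 = 13, rank ∂_3 = 0 ⇒ b_2 = 14 − 13 − 0 = 1. So H_2 = Z.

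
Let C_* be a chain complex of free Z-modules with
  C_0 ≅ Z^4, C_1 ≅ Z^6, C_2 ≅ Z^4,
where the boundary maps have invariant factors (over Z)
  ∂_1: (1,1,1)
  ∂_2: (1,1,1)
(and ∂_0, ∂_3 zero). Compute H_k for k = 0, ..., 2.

H_0: b_0 = 4 − 0 − 3 = 1; torsion from ∂_1 factors > 1: none. So H_0 = Z.
H_1: b_1 = 6 − 3 − 3 = 0; torsion from ∂_2 factors > 1: none. So H_1 = 0.
H_2: b_2 = 4 − 3 − 0 = 1; torsion from ∂_3 factors > 1: none. So H_2 = Z.

H_0 = Z,  H_1 = 0,  H_2 = Z.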